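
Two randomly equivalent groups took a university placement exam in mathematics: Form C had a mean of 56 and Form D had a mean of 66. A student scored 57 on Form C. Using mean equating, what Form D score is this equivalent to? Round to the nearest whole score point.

Mean equating: y = x + (M_Y − M_X) = 57 + (66 − 56) = 67

67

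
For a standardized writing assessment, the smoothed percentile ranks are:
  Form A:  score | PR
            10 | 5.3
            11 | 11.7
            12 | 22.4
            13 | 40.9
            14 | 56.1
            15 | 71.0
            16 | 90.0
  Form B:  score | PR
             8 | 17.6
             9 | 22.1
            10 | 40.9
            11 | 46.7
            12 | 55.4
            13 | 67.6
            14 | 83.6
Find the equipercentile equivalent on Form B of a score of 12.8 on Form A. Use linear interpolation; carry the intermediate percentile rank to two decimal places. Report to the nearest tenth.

9.8

PR of 12.8 on Form A: 22.4 + (12.8 − 12)/(13 − 12) × (40.9 − 22.4) = 37.20
On Form B, PR 37.20 falls between score 9 (PR 22.1) and 10 (PR 40.9).
Interpolate: 9 + (37.20 − 22.1)/(40.9 − 22.1) × (10 − 9) = 9.8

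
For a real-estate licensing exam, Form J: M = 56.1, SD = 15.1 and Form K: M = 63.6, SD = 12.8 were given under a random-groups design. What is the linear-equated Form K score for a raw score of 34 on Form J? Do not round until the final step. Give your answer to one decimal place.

Linear equating: y = (SD_Y/SD_X)(x − M_X) + M_Y
y = (12.8/15.1)(34 − 56.1) + 63.6
y = 0.847682 × -22.1 + 63.6 = -18.7338 + 63.6 = 44.9

44.9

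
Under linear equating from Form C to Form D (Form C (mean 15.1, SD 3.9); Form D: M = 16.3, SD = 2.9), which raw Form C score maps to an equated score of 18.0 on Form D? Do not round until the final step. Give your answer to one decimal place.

17.4

Invert y = (SD_Y/SD_X)(x − M_X) + M_Y:
x = (SD_X/SD_Y)(y − M_Y) + M_X = (3.9/2.9)(18.0 − 16.3) + 15.1
x = 1.344828 × 1.700 + 15.1 = 17.4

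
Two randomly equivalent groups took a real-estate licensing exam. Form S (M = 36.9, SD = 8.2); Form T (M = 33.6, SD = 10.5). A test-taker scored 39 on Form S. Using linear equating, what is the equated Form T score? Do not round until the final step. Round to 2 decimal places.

36.29

Linear equating: y = (SD_Y/SD_X)(x − M_X) + M_Y
y = (10.5/8.2)(39 − 36.9) + 33.6
y = 1.280488 × 2.1 + 33.6 = 2.6890 + 33.6 = 36.29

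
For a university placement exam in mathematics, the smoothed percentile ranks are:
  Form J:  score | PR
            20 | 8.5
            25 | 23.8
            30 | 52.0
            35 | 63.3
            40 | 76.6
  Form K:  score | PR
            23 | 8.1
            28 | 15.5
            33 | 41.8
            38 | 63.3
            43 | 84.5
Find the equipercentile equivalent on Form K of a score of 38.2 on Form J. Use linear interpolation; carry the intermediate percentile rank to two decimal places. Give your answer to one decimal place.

PR of 38.2 on Form J: 63.3 + (38.2 − 35)/(40 − 35) × (76.6 − 63.3) = 71.81
On Form K, PR 71.81 falls between score 38 (PR 63.3) and 43 (PR 84.5).
Interpolate: 38 + (71.81 − 63.3)/(84.5 − 63.3) × (43 − 38) = 40.0

40.0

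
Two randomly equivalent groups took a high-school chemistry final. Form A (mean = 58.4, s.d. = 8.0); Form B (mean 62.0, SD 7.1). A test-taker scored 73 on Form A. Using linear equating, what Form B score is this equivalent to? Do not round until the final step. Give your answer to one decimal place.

Linear equating: y = (SD_Y/SD_X)(x − M_X) + M_Y
y = (7.1/8.0)(73 − 58.4) + 62.0
y = 0.887500 × 14.6 + 62.0 = 12.9575 + 62.0 = 75.0

75.0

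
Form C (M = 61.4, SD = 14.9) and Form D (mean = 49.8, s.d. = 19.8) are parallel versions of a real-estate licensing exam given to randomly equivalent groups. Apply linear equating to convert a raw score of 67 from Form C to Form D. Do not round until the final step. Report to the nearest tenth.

Linear equating: y = (SD_Y/SD_X)(x − M_X) + M_Y
y = (19.8/14.9)(67 − 61.4) + 49.8
y = 1.328859 × 5.6 + 49.8 = 7.4416 + 49.8 = 57.2

57.2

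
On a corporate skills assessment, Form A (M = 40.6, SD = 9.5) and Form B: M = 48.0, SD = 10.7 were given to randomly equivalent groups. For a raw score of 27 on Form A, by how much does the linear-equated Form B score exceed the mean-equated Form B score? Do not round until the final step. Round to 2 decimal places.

-1.72

Mean-equated: 27 + (48.0 − 40.6) = 34.40
Linear-equated: (10.7/9.5)(27 − 40.6) + 48.0 = 32.682
Difference = 32.682 − 34.40 = -1.72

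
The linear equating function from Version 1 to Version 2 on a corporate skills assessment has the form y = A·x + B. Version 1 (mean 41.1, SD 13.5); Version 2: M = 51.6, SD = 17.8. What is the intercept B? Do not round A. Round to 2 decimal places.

-2.59

A = SD_Y / SD_X = 17.8 / 13.5 = 1.318519
B = M_Y − A·M_X = 51.6 − 1.318519 × 41.1 = -2.59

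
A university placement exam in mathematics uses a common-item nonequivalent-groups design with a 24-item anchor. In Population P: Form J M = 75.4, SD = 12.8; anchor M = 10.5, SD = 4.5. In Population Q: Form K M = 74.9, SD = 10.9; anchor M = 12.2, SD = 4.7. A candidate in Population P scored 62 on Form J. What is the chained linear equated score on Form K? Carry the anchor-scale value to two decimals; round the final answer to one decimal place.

60.0

Form J → anchor (Population P): v = (4.5/12.8)(62 − 75.4) + 10.5 = 5.79
anchor → Form K (Population Q): y = (10.9/4.7)(5.79 − 12.2) + 74.9 = 60.0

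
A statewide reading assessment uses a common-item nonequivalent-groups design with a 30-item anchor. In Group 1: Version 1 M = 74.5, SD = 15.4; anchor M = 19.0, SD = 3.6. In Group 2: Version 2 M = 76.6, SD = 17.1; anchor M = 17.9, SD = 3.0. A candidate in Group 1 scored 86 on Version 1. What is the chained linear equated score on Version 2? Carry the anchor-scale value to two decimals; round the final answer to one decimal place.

98.2

Version 1 → anchor (Group 1): v = (3.6/15.4)(86 − 74.5) + 19.0 = 21.69
anchor → Version 2 (Group 2): y = (17.1/3.0)(21.69 − 17.9) + 76.6 = 98.2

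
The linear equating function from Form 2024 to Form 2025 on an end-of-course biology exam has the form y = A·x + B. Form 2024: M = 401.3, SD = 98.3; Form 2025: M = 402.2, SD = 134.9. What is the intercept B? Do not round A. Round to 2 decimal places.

-148.52

A = SD_Y / SD_X = 134.9 / 98.3 = 1.372330
B = M_Y − A·M_X = 402.2 − 1.372330 × 401.3 = -148.52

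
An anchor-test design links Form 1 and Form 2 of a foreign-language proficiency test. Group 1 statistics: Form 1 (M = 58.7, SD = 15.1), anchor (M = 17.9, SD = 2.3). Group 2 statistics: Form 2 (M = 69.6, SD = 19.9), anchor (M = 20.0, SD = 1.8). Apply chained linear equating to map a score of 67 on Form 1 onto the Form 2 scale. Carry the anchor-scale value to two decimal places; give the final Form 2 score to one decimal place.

Form 1 → anchor (Group 1): v = (2.3/15.1)(67 − 58.7) + 17.9 = 19.16
anchor → Form 2 (Group 2): y = (19.9/1.8)(19.16 − 20.0) + 69.6 = 60.3

60.3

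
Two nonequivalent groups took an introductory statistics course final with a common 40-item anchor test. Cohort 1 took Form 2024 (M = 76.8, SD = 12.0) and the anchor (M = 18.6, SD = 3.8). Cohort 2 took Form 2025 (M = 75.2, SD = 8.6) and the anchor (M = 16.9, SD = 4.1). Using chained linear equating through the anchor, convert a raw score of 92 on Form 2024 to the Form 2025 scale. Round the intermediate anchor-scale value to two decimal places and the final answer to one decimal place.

Form 2024 → anchor (Cohort 1): v = (3.8/12.0)(92 − 76.8) + 18.6 = 23.41
anchor → Form 2025 (Cohort 2): y = (8.6/4.1)(23.41 − 16.9) + 75.2 = 88.9

88.9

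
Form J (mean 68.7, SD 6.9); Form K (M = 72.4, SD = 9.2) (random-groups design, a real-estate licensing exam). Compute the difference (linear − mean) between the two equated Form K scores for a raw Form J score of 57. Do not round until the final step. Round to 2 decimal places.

Mean-equated: 57 + (72.4 − 68.7) = 60.70
Linear-equated: (9.2/6.9)(57 − 68.7) + 72.4 = 56.800
Difference = 56.800 − 60.70 = -3.90

-3.90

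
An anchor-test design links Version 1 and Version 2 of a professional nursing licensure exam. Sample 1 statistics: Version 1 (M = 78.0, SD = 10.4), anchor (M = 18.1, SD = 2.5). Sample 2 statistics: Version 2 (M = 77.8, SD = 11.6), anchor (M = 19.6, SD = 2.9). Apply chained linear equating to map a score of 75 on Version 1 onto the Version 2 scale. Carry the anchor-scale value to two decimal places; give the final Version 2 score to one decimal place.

Version 1 → anchor (Sample 1): v = (2.5/10.4)(75 − 78.0) + 18.1 = 17.38
anchor → Version 2 (Sample 2): y = (11.6/2.9)(17.38 − 19.6) + 77.8 = 68.9

68.9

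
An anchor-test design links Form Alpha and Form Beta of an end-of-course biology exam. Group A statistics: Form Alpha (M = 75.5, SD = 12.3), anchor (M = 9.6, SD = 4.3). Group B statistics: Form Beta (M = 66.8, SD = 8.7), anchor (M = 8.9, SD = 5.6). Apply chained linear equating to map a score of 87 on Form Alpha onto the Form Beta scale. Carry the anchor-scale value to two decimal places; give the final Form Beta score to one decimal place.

Form Alpha → anchor (Group A): v = (4.3/12.3)(87 − 75.5) + 9.6 = 13.62
anchor → Form Beta (Group B): y = (8.7/5.6)(13.62 − 8.9) + 66.8 = 74.1

74.1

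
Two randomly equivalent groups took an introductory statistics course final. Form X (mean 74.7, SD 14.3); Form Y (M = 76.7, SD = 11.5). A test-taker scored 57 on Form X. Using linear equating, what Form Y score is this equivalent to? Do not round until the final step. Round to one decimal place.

62.5

Linear equating: y = (SD_Y/SD_X)(x − M_X) + M_Y
y = (11.5/14.3)(57 − 74.7) + 76.7
y = 0.804196 × -17.7 + 76.7 = -14.2343 + 76.7 = 62.5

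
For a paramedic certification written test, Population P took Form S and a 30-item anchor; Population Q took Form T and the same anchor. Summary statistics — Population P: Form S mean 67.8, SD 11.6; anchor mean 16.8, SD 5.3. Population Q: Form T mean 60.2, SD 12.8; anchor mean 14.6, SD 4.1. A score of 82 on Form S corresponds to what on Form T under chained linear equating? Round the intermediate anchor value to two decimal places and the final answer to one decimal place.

87.3

Form S → anchor (Population P): v = (5.3/11.6)(82 − 67.8) + 16.8 = 23.29
anchor → Form T (Population Q): y = (12.8/4.1)(23.29 − 14.6) + 60.2 = 87.3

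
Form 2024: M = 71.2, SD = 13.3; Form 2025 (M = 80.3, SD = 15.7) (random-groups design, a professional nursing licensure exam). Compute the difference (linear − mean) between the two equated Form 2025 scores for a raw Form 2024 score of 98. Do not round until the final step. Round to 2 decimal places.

Mean-equated: 98 + (80.3 − 71.2) = 107.10
Linear-equated: (15.7/13.3)(98 − 71.2) + 80.3 = 111.936
Difference = 111.936 − 107.10 = 4.84

4.84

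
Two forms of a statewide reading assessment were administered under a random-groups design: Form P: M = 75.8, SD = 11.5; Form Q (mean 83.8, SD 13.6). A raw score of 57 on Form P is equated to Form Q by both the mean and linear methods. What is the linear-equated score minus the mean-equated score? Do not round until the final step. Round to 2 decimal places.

-3.43

Mean-equated: 57 + (83.8 − 75.8) = 65.00
Linear-equated: (13.6/11.5)(57 − 75.8) + 83.8 = 61.567
Difference = 61.567 − 65.00 = -3.43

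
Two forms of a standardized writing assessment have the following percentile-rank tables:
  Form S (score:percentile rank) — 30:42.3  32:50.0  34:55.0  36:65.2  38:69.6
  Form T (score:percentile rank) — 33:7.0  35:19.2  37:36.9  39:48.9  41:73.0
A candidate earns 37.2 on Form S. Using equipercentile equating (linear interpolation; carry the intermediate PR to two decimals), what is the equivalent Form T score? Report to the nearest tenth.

PR of 37.2 on Form S: 65.2 + (37.2 − 36)/(38 − 36) × (69.6 − 65.2) = 67.84
On Form T, PR 67.84 falls between score 39 (PR 48.9) and 41 (PR 73.0).
Interpolate: 39 + (67.84 − 48.9)/(73.0 − 48.9) × (41 − 39) = 40.6

40.6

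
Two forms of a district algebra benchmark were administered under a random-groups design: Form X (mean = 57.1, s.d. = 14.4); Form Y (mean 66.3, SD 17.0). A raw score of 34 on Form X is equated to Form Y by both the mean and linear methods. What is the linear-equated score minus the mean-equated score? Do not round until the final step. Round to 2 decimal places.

Mean-equated: 34 + (66.3 − 57.1) = 43.20
Linear-equated: (17.0/14.4)(34 − 57.1) + 66.3 = 39.029
Difference = 39.029 − 43.20 = -4.17

-4.17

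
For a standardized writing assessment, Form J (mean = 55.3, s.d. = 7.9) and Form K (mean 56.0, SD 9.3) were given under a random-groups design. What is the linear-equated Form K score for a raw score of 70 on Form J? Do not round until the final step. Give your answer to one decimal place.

Linear equating: y = (SD_Y/SD_X)(x − M_X) + M_Y
y = (9.3/7.9)(70 − 55.3) + 56.0
y = 1.177215 × 14.7 + 56.0 = 17.3051 + 56.0 = 73.3

73.3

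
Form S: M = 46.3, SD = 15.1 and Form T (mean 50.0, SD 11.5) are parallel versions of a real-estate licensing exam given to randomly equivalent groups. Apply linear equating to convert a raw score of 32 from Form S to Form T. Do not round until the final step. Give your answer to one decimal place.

39.1

Linear equating: y = (SD_Y/SD_X)(x − M_X) + M_Y
y = (11.5/15.1)(32 − 46.3) + 50.0
y = 0.761589 × -14.3 + 50.0 = -10.8907 + 50.0 = 39.1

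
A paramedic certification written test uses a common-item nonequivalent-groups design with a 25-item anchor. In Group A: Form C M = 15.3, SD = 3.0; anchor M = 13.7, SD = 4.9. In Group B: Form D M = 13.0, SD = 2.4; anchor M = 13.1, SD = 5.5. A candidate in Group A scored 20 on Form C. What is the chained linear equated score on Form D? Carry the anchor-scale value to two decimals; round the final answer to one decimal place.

Form C → anchor (Group A): v = (4.9/3.0)(20 − 15.3) + 13.7 = 21.38
anchor → Form D (Group B): y = (2.4/5.5)(21.38 − 13.1) + 13.0 = 16.6

16.6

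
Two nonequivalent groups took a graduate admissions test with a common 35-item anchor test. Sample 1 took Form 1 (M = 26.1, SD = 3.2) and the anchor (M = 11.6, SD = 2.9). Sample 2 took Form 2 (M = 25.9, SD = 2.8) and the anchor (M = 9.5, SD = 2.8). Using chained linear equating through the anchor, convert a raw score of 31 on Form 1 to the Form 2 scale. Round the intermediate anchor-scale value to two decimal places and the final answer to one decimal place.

Form 1 → anchor (Sample 1): v = (2.9/3.2)(31 − 26.1) + 11.6 = 16.04
anchor → Form 2 (Sample 2): y = (2.8/2.8)(16.04 − 9.5) + 25.9 = 32.4

32.4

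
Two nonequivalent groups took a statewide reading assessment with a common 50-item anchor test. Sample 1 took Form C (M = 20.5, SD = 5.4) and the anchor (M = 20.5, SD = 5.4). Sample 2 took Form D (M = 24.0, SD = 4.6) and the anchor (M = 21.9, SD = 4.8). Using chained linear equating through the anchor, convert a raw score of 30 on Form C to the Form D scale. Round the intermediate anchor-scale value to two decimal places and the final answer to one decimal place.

Form C → anchor (Sample 1): v = (5.4/5.4)(30 − 20.5) + 20.5 = 30.00
anchor → Form D (Sample 2): y = (4.6/4.8)(30.00 − 21.9) + 24.0 = 31.8

31.8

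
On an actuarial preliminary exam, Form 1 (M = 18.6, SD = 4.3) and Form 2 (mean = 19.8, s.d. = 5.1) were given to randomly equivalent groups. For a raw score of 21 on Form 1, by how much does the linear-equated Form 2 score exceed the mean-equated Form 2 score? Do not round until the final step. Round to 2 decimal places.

0.45

Mean-equated: 21 + (19.8 − 18.6) = 22.20
Linear-equated: (5.1/4.3)(21 − 18.6) + 19.8 = 22.647
Difference = 22.647 − 22.20 = 0.45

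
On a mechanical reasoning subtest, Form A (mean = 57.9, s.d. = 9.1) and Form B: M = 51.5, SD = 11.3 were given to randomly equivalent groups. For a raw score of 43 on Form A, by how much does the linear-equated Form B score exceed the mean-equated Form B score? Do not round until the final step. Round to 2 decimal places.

-3.60

Mean-equated: 43 + (51.5 − 57.9) = 36.60
Linear-equated: (11.3/9.1)(43 − 57.9) + 51.5 = 32.998
Difference = 32.998 − 36.60 = -3.60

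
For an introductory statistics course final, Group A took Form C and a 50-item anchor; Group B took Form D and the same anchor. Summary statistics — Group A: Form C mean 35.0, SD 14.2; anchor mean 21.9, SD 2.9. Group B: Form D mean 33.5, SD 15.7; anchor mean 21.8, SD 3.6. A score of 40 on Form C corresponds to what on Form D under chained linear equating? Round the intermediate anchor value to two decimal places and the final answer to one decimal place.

Form C → anchor (Group A): v = (2.9/14.2)(40 − 35.0) + 21.9 = 22.92
anchor → Form D (Group B): y = (15.7/3.6)(22.92 − 21.8) + 33.5 = 38.4

38.4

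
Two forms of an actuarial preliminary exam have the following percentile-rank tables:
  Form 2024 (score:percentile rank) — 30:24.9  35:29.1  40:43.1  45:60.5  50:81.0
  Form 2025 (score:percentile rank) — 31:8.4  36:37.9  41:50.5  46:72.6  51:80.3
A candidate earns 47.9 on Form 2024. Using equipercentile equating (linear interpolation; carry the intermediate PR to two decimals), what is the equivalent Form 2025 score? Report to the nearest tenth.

46.0

PR of 47.9 on Form 2024: 60.5 + (47.9 − 45)/(50 − 45) × (81.0 − 60.5) = 72.39
On Form 2025, PR 72.39 falls between score 41 (PR 50.5) and 46 (PR 72.6).
Interpolate: 41 + (72.39 − 50.5)/(72.6 − 50.5) × (46 − 41) = 46.0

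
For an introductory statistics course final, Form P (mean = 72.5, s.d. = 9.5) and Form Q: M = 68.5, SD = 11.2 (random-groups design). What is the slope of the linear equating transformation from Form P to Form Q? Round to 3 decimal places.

A = SD_Y / SD_X = 11.2 / 9.5 = 1.179

1.179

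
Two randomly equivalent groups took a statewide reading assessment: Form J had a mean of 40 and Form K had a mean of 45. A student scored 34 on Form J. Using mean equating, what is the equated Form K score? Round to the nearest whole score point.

39

Mean equating: y = x + (M_Y − M_X) = 34 + (45 − 40) = 39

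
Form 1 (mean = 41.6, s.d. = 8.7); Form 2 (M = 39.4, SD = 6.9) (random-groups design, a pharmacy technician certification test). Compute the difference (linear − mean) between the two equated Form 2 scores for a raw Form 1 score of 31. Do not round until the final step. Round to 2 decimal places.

2.19

Mean-equated: 31 + (39.4 − 41.6) = 28.80
Linear-equated: (6.9/8.7)(31 − 41.6) + 39.4 = 30.993
Difference = 30.993 − 28.80 = 2.19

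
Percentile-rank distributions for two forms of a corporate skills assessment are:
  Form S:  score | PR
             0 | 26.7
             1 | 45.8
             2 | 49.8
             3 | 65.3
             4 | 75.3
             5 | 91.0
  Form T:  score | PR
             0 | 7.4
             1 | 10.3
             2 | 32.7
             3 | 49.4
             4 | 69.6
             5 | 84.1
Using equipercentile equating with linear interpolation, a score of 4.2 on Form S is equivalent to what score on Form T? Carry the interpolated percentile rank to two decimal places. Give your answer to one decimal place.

4.6

PR of 4.2 on Form S: 75.3 + (4.2 − 4)/(5 − 4) × (91.0 − 75.3) = 78.44
On Form T, PR 78.44 falls between score 4 (PR 69.6) and 5 (PR 84.1).
Interpolate: 4 + (78.44 − 69.6)/(84.1 − 69.6) × (5 − 4) = 4.6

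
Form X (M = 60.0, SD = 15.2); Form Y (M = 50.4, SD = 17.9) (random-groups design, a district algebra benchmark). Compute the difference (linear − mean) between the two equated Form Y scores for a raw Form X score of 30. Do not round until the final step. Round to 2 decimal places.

Mean-equated: 30 + (50.4 − 60.0) = 20.40
Linear-equated: (17.9/15.2)(30 − 60.0) + 50.4 = 15.071
Difference = 15.071 − 20.40 = -5.33

-5.33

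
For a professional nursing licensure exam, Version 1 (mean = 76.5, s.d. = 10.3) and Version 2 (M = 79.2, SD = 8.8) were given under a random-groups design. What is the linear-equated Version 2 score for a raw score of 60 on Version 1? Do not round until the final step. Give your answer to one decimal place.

65.1

Linear equating: y = (SD_Y/SD_X)(x − M_X) + M_Y
y = (8.8/10.3)(60 − 76.5) + 79.2
y = 0.854369 × -16.5 + 79.2 = -14.0971 + 79.2 = 65.1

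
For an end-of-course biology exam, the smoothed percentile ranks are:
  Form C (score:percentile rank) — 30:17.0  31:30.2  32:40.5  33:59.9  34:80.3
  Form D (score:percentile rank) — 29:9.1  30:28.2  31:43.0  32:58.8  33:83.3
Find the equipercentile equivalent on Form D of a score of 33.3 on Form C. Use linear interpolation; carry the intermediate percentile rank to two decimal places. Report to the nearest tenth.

PR of 33.3 on Form C: 59.9 + (33.3 − 33)/(34 − 33) × (80.3 − 59.9) = 66.02
On Form D, PR 66.02 falls between score 32 (PR 58.8) and 33 (PR 83.3).
Interpolate: 32 + (66.02 − 58.8)/(83.3 − 58.8) × (33 − 32) = 32.3

32.3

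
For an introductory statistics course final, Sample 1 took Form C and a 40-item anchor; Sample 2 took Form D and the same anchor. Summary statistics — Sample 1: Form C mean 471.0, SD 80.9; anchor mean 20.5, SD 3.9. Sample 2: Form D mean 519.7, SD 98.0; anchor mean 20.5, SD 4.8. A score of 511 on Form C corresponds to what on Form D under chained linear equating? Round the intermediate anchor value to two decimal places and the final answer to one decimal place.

Form C → anchor (Sample 1): v = (3.9/80.9)(511 − 471.0) + 20.5 = 22.43
anchor → Form D (Sample 2): y = (98.0/4.8)(22.43 − 20.5) + 519.7 = 559.1

559.1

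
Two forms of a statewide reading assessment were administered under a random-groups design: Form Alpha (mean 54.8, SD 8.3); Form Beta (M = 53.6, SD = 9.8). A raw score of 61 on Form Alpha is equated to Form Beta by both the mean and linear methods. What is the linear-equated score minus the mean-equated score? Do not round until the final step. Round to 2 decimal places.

1.12

Mean-equated: 61 + (53.6 − 54.8) = 59.80
Linear-equated: (9.8/8.3)(61 − 54.8) + 53.6 = 60.920
Difference = 60.920 − 59.80 = 1.12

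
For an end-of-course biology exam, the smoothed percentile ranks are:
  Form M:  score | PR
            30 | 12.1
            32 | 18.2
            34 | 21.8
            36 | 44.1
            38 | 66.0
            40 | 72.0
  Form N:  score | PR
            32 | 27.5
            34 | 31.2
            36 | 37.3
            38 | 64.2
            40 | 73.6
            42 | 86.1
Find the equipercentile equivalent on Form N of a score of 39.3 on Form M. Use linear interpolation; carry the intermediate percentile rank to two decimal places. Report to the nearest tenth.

39.2

PR of 39.3 on Form M: 66.0 + (39.3 − 38)/(40 − 38) × (72.0 − 66.0) = 69.90
On Form N, PR 69.90 falls between score 38 (PR 64.2) and 40 (PR 73.6).
Interpolate: 38 + (69.90 − 64.2)/(73.6 − 64.2) × (40 − 38) = 39.2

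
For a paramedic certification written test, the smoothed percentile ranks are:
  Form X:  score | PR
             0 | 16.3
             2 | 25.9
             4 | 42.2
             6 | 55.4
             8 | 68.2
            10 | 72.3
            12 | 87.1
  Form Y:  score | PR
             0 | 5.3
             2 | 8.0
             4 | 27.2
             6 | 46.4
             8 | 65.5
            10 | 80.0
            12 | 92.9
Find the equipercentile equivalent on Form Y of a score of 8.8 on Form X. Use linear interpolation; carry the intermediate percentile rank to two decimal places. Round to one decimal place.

PR of 8.8 on Form X: 68.2 + (8.8 − 8)/(10 − 8) × (72.3 − 68.2) = 69.84
On Form Y, PR 69.84 falls between score 8 (PR 65.5) and 10 (PR 80.0).
Interpolate: 8 + (69.84 − 65.5)/(80.0 − 65.5) × (10 − 8) = 8.6

8.6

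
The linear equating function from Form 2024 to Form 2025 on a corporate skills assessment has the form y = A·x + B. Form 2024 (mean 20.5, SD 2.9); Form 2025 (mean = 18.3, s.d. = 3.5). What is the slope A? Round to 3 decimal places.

A = SD_Y / SD_X = 3.5 / 2.9 = 1.207

1.207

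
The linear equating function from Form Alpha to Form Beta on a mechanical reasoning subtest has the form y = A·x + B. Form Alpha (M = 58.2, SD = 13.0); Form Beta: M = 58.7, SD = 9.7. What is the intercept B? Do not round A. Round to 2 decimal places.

A = SD_Y / SD_X = 9.7 / 13.0 = 0.746154
B = M_Y − A·M_X = 58.7 − 0.746154 × 58.2 = 15.27

15.27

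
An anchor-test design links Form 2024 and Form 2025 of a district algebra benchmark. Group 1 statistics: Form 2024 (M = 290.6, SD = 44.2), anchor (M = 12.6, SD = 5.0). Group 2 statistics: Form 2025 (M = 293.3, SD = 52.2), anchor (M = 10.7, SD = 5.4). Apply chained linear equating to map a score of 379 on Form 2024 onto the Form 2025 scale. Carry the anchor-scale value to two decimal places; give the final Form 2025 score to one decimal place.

408.3

Form 2024 → anchor (Group 1): v = (5.0/44.2)(379 − 290.6) + 12.6 = 22.60
anchor → Form 2025 (Group 2): y = (52.2/5.4)(22.60 − 10.7) + 293.3 = 408.3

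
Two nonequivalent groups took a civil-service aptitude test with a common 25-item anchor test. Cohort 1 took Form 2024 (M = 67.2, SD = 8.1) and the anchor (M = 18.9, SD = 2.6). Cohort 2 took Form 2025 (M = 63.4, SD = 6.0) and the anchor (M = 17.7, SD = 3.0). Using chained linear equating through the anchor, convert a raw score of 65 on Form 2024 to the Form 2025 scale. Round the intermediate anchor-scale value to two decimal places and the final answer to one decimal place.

Form 2024 → anchor (Cohort 1): v = (2.6/8.1)(65 − 67.2) + 18.9 = 18.19
anchor → Form 2025 (Cohort 2): y = (6.0/3.0)(18.19 − 17.7) + 63.4 = 64.4

64.4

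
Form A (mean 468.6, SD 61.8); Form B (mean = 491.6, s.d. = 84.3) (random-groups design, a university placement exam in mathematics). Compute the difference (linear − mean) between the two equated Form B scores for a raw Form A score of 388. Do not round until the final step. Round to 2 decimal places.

Mean-equated: 388 + (491.6 − 468.6) = 411.00
Linear-equated: (84.3/61.8)(388 − 468.6) + 491.6 = 381.655
Difference = 381.655 − 411.00 = -29.34

-29.34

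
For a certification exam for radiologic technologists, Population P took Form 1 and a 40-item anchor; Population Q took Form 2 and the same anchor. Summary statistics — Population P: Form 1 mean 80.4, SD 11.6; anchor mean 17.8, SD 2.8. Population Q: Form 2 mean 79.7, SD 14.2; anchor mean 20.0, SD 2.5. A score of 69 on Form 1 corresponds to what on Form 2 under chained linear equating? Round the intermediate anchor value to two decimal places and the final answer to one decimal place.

Form 1 → anchor (Population P): v = (2.8/11.6)(69 − 80.4) + 17.8 = 15.05
anchor → Form 2 (Population Q): y = (14.2/2.5)(15.05 − 20.0) + 79.7 = 51.6

51.6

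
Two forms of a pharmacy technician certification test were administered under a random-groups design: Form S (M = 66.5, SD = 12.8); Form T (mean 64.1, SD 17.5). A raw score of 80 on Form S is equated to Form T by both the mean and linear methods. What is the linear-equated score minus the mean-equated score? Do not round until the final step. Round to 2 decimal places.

Mean-equated: 80 + (64.1 − 66.5) = 77.60
Linear-equated: (17.5/12.8)(80 − 66.5) + 64.1 = 82.557
Difference = 82.557 − 77.60 = 4.96

4.96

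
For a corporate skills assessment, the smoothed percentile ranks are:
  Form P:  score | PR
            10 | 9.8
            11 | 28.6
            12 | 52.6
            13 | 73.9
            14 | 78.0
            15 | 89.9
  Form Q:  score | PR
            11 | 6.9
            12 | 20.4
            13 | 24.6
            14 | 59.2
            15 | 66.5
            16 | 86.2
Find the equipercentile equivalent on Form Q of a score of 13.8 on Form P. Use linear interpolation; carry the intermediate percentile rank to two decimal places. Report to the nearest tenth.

PR of 13.8 on Form P: 73.9 + (13.8 − 13)/(14 − 13) × (78.0 − 73.9) = 77.18
On Form Q, PR 77.18 falls between score 15 (PR 66.5) and 16 (PR 86.2).
Interpolate: 15 + (77.18 − 66.5)/(86.2 − 66.5) × (16 − 15) = 15.5

15.5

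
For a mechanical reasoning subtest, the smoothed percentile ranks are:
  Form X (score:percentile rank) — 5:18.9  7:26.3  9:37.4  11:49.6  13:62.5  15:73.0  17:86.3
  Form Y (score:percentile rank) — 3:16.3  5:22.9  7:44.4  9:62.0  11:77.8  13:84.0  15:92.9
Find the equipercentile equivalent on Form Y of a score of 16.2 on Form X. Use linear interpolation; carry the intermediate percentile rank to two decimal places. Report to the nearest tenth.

12.0

PR of 16.2 on Form X: 73.0 + (16.2 − 15)/(17 − 15) × (86.3 − 73.0) = 80.98
On Form Y, PR 80.98 falls between score 11 (PR 77.8) and 13 (PR 84.0).
Interpolate: 11 + (80.98 − 77.8)/(84.0 − 77.8) × (13 − 11) = 12.0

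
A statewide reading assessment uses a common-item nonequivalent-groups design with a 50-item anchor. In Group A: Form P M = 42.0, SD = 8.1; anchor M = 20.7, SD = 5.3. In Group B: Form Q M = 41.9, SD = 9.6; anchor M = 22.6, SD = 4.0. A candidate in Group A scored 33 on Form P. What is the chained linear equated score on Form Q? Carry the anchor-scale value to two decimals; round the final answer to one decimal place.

23.2

Form P → anchor (Group A): v = (5.3/8.1)(33 − 42.0) + 20.7 = 14.81
anchor → Form Q (Group B): y = (9.6/4.0)(14.81 − 22.6) + 41.9 = 23.2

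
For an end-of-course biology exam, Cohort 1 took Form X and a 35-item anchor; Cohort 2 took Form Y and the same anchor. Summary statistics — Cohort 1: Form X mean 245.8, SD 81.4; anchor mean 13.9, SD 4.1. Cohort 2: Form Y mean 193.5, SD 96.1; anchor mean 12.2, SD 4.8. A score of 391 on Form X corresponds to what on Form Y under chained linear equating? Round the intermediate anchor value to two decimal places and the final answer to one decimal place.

373.9

Form X → anchor (Cohort 1): v = (4.1/81.4)(391 − 245.8) + 13.9 = 21.21
anchor → Form Y (Cohort 2): y = (96.1/4.8)(21.21 − 12.2) + 193.5 = 373.9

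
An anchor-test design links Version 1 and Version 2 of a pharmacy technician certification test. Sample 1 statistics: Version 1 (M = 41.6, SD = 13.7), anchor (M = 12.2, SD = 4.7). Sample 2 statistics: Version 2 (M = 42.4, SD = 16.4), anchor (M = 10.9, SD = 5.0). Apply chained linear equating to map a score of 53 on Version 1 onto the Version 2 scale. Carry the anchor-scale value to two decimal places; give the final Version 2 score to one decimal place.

59.5

Version 1 → anchor (Sample 1): v = (4.7/13.7)(53 − 41.6) + 12.2 = 16.11
anchor → Version 2 (Sample 2): y = (16.4/5.0)(16.11 − 10.9) + 42.4 = 59.5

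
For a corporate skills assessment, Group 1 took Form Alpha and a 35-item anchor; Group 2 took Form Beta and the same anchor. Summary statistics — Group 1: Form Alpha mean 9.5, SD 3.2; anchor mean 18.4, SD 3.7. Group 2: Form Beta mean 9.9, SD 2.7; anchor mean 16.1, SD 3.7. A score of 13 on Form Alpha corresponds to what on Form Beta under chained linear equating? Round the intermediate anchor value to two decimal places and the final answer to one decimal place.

14.5

Form Alpha → anchor (Group 1): v = (3.7/3.2)(13 − 9.5) + 18.4 = 22.45
anchor → Form Beta (Group 2): y = (2.7/3.7)(22.45 − 16.1) + 9.9 = 14.5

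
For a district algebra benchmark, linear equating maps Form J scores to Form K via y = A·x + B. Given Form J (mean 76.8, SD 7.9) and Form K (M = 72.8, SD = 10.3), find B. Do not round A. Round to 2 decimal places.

-27.33

A = SD_Y / SD_X = 10.3 / 7.9 = 1.303797
B = M_Y − A·M_X = 72.8 − 1.303797 × 76.8 = -27.33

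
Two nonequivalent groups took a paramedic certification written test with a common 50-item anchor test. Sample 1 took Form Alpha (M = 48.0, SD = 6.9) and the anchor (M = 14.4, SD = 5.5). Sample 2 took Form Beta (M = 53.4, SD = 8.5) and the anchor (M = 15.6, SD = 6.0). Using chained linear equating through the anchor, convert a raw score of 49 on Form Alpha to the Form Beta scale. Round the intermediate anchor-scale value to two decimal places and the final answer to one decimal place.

Form Alpha → anchor (Sample 1): v = (5.5/6.9)(49 − 48.0) + 14.4 = 15.20
anchor → Form Beta (Sample 2): y = (8.5/6.0)(15.20 − 15.6) + 53.4 = 52.8

52.8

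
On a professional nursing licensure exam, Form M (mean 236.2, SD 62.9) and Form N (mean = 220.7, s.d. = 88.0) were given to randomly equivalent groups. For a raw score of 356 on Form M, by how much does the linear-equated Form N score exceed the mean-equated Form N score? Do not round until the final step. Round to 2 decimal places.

47.81

Mean-equated: 356 + (220.7 − 236.2) = 340.50
Linear-equated: (88.0/62.9)(356 − 236.2) + 220.7 = 388.306
Difference = 388.306 − 340.50 = 47.81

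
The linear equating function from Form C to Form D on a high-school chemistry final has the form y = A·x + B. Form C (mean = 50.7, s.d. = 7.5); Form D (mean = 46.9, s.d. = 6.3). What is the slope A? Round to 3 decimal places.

0.840

A = SD_Y / SD_X = 6.3 / 7.5 = 0.840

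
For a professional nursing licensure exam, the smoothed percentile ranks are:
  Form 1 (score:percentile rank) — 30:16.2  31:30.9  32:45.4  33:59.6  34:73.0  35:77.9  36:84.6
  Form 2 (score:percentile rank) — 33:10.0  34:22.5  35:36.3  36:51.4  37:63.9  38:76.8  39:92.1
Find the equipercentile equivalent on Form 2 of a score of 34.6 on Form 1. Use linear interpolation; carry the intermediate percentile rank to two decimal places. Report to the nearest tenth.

PR of 34.6 on Form 1: 73.0 + (34.6 − 34)/(35 − 34) × (77.9 − 73.0) = 75.94
On Form 2, PR 75.94 falls between score 37 (PR 63.9) and 38 (PR 76.8).
Interpolate: 37 + (75.94 − 63.9)/(76.8 − 63.9) × (38 − 37) = 37.9

37.9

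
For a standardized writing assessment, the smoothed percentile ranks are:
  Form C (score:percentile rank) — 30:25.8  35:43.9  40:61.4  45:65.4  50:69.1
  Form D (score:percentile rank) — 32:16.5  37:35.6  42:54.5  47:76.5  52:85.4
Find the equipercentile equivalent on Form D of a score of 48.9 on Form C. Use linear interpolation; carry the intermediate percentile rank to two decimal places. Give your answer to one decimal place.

45.1

PR of 48.9 on Form C: 65.4 + (48.9 − 45)/(50 − 45) × (69.1 − 65.4) = 68.29
On Form D, PR 68.29 falls between score 42 (PR 54.5) and 47 (PR 76.5).
Interpolate: 42 + (68.29 − 54.5)/(76.5 − 54.5) × (47 − 42) = 45.1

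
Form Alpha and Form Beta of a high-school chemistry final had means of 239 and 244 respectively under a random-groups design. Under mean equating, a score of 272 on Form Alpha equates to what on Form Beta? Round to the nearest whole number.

Mean equating: y = x + (M_Y − M_X) = 272 + (244 − 239) = 277

277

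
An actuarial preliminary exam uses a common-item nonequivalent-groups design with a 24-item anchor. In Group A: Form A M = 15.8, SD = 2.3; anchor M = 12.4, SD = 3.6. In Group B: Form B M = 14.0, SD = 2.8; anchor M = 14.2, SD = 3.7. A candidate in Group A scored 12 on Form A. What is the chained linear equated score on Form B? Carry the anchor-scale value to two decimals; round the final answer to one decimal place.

Form A → anchor (Group A): v = (3.6/2.3)(12 − 15.8) + 12.4 = 6.45
anchor → Form B (Group B): y = (2.8/3.7)(6.45 − 14.2) + 14.0 = 8.1

8.1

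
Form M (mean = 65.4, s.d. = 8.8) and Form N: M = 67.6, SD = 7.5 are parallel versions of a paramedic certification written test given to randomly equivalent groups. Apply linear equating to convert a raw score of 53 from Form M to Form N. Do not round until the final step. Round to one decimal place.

57.0

Linear equating: y = (SD_Y/SD_X)(x − M_X) + M_Y
y = (7.5/8.8)(53 − 65.4) + 67.6
y = 0.852273 × -12.4 + 67.6 = -10.5682 + 67.6 = 57.0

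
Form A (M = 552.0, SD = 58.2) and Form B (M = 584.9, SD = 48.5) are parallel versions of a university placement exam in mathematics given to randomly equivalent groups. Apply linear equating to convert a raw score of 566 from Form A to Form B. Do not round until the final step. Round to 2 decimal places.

596.57

Linear equating: y = (SD_Y/SD_X)(x − M_X) + M_Y
y = (48.5/58.2)(566 − 552.0) + 584.9
y = 0.833333 × 14.0 + 584.9 = 11.6667 + 584.9 = 596.57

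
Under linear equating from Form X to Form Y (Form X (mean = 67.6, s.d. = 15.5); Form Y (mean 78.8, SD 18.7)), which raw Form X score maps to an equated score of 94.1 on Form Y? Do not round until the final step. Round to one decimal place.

Invert y = (SD_Y/SD_X)(x − M_X) + M_Y:
x = (SD_X/SD_Y)(y − M_Y) + M_X = (15.5/18.7)(94.1 − 78.8) + 67.6
x = 0.828877 × 15.300 + 67.6 = 80.3

80.3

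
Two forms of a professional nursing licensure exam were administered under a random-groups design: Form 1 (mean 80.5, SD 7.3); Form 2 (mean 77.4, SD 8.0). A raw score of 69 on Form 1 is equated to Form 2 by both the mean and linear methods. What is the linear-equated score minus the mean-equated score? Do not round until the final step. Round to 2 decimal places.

Mean-equated: 69 + (77.4 − 80.5) = 65.90
Linear-equated: (8.0/7.3)(69 − 80.5) + 77.4 = 64.797
Difference = 64.797 − 65.90 = -1.10

-1.10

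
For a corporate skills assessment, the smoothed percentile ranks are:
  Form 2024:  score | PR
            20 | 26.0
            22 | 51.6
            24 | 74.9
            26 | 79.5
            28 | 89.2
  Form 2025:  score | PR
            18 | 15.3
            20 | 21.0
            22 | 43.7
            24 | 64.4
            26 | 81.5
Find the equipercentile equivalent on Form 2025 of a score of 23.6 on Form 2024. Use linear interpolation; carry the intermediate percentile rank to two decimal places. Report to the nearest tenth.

24.7

PR of 23.6 on Form 2024: 51.6 + (23.6 − 22)/(24 − 22) × (74.9 − 51.6) = 70.24
On Form 2025, PR 70.24 falls between score 24 (PR 64.4) and 26 (PR 81.5).
Interpolate: 24 + (70.24 − 64.4)/(81.5 − 64.4) × (26 − 24) = 24.7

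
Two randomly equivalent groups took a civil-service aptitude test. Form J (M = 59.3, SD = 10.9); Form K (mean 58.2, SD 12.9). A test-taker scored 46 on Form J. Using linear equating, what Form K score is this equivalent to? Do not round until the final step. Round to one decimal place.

42.5

Linear equating: y = (SD_Y/SD_X)(x − M_X) + M_Y
y = (12.9/10.9)(46 − 59.3) + 58.2
y = 1.183486 × -13.3 + 58.2 = -15.7404 + 58.2 = 42.5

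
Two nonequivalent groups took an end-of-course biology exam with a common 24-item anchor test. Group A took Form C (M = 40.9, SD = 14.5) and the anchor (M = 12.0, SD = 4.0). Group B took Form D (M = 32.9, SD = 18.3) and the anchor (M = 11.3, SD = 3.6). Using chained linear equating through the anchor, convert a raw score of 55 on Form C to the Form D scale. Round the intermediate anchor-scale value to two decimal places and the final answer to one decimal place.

56.2

Form C → anchor (Group A): v = (4.0/14.5)(55 − 40.9) + 12.0 = 15.89
anchor → Form D (Group B): y = (18.3/3.6)(15.89 − 11.3) + 32.9 = 56.2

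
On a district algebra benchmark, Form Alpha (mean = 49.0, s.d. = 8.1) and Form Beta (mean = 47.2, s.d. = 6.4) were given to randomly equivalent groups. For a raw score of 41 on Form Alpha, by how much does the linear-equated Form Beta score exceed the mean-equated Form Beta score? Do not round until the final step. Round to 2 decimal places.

1.68

Mean-equated: 41 + (47.2 − 49.0) = 39.20
Linear-equated: (6.4/8.1)(41 − 49.0) + 47.2 = 40.879
Difference = 40.879 − 39.20 = 1.68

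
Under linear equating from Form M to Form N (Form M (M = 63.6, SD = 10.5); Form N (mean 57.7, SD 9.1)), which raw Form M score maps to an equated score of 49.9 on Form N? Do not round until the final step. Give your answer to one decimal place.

54.6

Invert y = (SD_Y/SD_X)(x − M_X) + M_Y:
x = (SD_X/SD_Y)(y − M_Y) + M_X = (10.5/9.1)(49.9 − 57.7) + 63.6
x = 1.153846 × -7.800 + 63.6 = 54.6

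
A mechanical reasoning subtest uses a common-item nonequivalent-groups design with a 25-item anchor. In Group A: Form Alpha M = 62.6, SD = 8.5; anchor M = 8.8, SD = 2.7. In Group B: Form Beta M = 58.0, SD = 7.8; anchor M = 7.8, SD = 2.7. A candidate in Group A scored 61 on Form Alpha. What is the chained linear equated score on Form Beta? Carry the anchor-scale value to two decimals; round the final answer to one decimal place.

59.4

Form Alpha → anchor (Group A): v = (2.7/8.5)(61 − 62.6) + 8.8 = 8.29
anchor → Form Beta (Group B): y = (7.8/2.7)(8.29 − 7.8) + 58.0 = 59.4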